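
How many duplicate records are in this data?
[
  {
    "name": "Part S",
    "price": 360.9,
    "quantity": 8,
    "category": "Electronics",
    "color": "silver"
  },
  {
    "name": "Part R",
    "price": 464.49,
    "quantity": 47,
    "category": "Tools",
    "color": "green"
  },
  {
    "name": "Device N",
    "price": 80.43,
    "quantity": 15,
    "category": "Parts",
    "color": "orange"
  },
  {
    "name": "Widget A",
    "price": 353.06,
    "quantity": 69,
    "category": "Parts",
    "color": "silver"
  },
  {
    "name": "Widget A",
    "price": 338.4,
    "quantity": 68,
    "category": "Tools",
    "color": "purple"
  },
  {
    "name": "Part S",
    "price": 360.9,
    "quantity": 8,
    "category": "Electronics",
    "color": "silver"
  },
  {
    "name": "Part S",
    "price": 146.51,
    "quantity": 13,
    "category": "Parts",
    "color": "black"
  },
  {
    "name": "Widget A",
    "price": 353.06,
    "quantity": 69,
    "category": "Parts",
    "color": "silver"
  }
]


Checking 8 records for duplicates:

  Row 1: Part S ($360.9, qty 8)
  Row 2: Part R ($464.49, qty 47)
  Row 3: Device N ($80.43, qty 15)
  Row 4: Widget A ($353.06, qty 69)
  Row 5: Widget A ($338.4, qty 68)
  Row 6: Part S ($360.9, qty 8) <-- DUPLICATE
  Row 7: Part S ($146.51, qty 13)
  Row 8: Widget A ($353.06, qty 69) <-- DUPLICATE

Duplicates found: 2
Unique records: 6

2 duplicates, 6 unique


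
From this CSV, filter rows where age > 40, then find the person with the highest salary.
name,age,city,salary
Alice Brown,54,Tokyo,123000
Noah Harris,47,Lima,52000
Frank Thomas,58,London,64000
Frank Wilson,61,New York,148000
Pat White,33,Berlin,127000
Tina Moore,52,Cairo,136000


Filter: age > 40
Sort by: salary (descending)

Filtered records (5):
  Frank Wilson, age 61, salary $148000
  Tina Moore, age 52, salary $136000
  Alice Brown, age 54, salary $123000
  Frank Thomas, age 58, salary $64000
  Noah Harris, age 47, salary $52000

Highest salary: Frank Wilson ($148000)

Frank Wilson


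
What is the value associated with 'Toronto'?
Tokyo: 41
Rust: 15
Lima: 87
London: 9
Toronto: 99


Looking up key 'Toronto'
Value: 99

99


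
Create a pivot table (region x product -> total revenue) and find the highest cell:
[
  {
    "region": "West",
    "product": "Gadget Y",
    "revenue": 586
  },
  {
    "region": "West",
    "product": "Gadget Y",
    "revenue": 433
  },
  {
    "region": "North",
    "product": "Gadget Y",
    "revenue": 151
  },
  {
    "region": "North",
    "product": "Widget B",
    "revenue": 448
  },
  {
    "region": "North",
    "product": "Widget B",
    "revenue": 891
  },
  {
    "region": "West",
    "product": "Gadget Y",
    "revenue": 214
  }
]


Pivot: region (rows) x product (columns) -> total revenue

     Gadget Y      Widget B    
North          151          1339  
West          1233             0  

Highest: North / Widget B = $1339

North / Widget B = $1339


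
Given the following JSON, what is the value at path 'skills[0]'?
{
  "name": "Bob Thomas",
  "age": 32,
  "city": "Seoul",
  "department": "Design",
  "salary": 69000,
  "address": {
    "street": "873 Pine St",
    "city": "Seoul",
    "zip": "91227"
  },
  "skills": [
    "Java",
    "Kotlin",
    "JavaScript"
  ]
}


Query: skills[0]
Path: skills -> first element
Value: Java

Java


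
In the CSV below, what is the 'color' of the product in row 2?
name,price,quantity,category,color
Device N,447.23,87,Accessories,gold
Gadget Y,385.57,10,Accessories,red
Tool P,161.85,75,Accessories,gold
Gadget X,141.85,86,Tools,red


Query: Row 2 ('Gadget Y'), column 'color'
Value: red

red


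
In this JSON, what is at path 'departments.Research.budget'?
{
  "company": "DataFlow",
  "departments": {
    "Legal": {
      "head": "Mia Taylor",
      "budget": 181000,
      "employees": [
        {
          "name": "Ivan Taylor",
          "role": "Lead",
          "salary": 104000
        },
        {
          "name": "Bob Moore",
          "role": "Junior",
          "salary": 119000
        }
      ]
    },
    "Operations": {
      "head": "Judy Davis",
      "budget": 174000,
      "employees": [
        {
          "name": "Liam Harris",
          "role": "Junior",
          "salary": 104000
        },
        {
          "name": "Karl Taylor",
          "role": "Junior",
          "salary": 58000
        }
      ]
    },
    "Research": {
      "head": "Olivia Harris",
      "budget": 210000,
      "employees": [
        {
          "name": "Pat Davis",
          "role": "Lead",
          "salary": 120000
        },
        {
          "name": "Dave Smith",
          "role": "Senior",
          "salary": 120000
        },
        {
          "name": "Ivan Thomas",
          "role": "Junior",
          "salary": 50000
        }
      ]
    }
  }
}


Path: departments.Research.budget

Navigate:
  -> departments
  -> Research
  -> budget = 210000

210000


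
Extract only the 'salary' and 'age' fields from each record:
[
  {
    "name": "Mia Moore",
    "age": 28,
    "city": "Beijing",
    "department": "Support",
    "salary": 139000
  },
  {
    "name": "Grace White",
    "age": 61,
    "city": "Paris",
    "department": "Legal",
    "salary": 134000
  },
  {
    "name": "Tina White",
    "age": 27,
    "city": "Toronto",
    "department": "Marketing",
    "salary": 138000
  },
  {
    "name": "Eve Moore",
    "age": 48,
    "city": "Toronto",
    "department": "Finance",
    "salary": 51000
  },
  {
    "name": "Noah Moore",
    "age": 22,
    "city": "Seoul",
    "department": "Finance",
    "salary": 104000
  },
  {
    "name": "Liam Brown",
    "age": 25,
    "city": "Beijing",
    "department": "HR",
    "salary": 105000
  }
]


Original: 6 records with fields: name, age, city, department, salary
Keep: ['salary', 'age']
Drop: ['name', 'city', 'department']
Result: 6 records, 2 fields each

[
  {
    "salary": 139000,
    "age": 28
  },
  {
    "salary": 134000,
    "age": 61
  },
  {
    "salary": 138000,
    "age": 27
  },
  {
    "salary": 51000,
    "age": 48
  },
  {
    "salary": 104000,
    "age": 22
  },
  {
    "salary": 105000,
    "age": 25
  }
]


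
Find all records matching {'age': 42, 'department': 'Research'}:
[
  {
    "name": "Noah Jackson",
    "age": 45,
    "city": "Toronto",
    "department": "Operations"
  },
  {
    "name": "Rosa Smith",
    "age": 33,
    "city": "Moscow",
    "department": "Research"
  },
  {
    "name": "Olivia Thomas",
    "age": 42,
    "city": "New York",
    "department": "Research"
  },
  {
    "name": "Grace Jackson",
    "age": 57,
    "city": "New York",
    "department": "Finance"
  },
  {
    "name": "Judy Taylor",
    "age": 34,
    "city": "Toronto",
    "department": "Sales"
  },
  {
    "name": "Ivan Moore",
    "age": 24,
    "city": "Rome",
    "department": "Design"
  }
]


Search criteria: {'age': 42, 'department': 'Research'}

Checking 6 records:
  Noah Jackson: {age: 45, department: Operations}
  Rosa Smith: {age: 33, department: Research}
  Olivia Thomas: {age: 42, department: Research} <-- MATCH
  Grace Jackson: {age: 57, department: Finance}
  Judy Taylor: {age: 34, department: Sales}
  Ivan Moore: {age: 24, department: Design}

Matches: ["Olivia Thomas"]

["Olivia Thomas"]


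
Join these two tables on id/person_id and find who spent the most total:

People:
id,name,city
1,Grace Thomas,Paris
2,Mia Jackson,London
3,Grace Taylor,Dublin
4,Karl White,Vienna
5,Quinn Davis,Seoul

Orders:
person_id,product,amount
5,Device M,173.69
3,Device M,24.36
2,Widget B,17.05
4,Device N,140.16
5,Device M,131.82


Join on: people.id = orders.person_id

Joined rows:
  Quinn Davis (Seoul) bought Device M for $173.69
  Grace Taylor (Dublin) bought Device M for $24.36
  Mia Jackson (London) bought Widget B for $17.05
  Karl White (Vienna) bought Device N for $140.16
  Quinn Davis (Seoul) bought Device M for $131.82

Total per person:
  Quinn Davis: $305.51
  Karl White: $140.16
  Grace Taylor: $24.36
  Mia Jackson: $17.05

Top spender: Quinn Davis ($305.51)

Quinn Davis ($305.51)


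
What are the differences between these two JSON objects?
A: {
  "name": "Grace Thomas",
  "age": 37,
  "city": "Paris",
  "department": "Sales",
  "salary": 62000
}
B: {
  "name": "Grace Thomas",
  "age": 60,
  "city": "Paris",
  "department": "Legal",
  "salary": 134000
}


Comparing each field (in key order):
  name: same
  age: DIFFERENT
  city: same
  department: DIFFERENT
  salary: DIFFERENT
Differences:
  age: 37 -> 60
  department: Sales -> Legal
  salary: 62000 -> 134000

3 field(s) changed

3 changes: age, department, salary


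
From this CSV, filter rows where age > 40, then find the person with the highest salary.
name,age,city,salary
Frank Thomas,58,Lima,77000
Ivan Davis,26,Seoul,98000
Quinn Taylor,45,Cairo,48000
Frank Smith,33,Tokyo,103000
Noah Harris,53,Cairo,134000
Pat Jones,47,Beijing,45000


Filter: age > 40
Sort by: salary (descending)

Filtered records (4):
  Noah Harris, age 53, salary $134000
  Frank Thomas, age 58, salary $77000
  Quinn Taylor, age 45, salary $48000
  Pat Jones, age 47, salary $45000

Highest salary: Noah Harris ($134000)

Noah Harris


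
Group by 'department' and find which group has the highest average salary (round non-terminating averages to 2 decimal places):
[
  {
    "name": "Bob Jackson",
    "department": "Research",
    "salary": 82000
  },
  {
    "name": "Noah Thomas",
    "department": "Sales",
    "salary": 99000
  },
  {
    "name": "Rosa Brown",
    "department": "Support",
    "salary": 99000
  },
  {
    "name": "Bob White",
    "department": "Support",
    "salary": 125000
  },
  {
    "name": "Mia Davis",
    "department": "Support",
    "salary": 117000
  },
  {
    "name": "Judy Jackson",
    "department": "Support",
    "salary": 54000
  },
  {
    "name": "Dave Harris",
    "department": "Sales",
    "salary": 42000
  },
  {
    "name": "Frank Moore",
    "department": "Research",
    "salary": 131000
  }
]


Group by: department

Groups:
  Research: 2 people, avg salary = 213000/2 = $106500
  Sales: 2 people, avg salary = 141000/2 = $70500
  Support: 4 people, avg salary = 395000/4 = $98750

Highest average salary: Research ($106500)

Research ($106500)


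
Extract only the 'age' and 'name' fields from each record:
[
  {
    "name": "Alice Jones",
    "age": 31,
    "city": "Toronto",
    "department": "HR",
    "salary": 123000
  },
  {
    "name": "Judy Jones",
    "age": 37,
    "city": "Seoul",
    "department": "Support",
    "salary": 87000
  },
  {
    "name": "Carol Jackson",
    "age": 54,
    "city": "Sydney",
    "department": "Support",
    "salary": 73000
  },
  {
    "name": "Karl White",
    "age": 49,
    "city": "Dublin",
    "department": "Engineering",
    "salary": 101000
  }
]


Original: 4 records with fields: name, age, city, department, salary
Keep: ['age', 'name']
Drop: ['city', 'department', 'salary']
Result: 4 records, 2 fields each

[
  {
    "age": 31,
    "name": "Alice Jones"
  },
  {
    "age": 37,
    "name": "Judy Jones"
  },
  {
    "age": 54,
    "name": "Carol Jackson"
  },
  {
    "age": 49,
    "name": "Karl White"
  }
]


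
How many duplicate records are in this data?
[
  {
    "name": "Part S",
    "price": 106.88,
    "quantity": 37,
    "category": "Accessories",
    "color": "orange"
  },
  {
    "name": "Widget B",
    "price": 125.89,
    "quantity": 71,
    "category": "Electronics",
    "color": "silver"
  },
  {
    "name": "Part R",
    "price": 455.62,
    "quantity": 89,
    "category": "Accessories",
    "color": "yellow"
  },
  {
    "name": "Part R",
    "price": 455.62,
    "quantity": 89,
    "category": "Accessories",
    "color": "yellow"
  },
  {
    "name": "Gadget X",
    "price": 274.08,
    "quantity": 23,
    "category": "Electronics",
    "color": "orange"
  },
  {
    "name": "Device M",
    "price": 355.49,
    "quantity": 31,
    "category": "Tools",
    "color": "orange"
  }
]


Checking 6 records for duplicates:

  Row 1: Part S ($106.88, qty 37)
  Row 2: Widget B ($125.89, qty 71)
  Row 3: Part R ($455.62, qty 89)
  Row 4: Part R ($455.62, qty 89) <-- DUPLICATE
  Row 5: Gadget X ($274.08, qty 23)
  Row 6: Device M ($355.49, qty 31)

Duplicates found: 1
Unique records: 5

1 duplicates, 5 unique


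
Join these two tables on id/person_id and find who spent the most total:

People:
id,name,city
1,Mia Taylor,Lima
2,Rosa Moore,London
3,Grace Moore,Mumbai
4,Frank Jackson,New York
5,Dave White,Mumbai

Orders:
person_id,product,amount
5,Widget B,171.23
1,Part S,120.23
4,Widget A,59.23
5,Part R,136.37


Join on: people.id = orders.person_id

Joined rows:
  Dave White (Mumbai) bought Widget B for $171.23
  Mia Taylor (Lima) bought Part S for $120.23
  Frank Jackson (New York) bought Widget A for $59.23
  Dave White (Mumbai) bought Part R for $136.37

Total per person:
  Dave White: $307.60
  Mia Taylor: $120.23
  Frank Jackson: $59.23

Top spender: Dave White ($307.60)

Dave White ($307.60)


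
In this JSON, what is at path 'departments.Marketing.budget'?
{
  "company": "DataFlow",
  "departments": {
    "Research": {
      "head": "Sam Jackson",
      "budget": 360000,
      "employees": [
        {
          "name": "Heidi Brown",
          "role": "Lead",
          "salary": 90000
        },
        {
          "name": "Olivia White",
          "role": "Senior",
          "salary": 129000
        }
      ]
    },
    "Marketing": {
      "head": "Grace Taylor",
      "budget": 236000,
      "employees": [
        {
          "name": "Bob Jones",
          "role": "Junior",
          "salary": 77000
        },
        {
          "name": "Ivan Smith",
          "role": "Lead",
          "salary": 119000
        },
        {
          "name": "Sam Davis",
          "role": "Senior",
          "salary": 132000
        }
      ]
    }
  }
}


Path: departments.Marketing.budget

Navigate:
  -> departments
  -> Marketing
  -> budget = 236000

236000


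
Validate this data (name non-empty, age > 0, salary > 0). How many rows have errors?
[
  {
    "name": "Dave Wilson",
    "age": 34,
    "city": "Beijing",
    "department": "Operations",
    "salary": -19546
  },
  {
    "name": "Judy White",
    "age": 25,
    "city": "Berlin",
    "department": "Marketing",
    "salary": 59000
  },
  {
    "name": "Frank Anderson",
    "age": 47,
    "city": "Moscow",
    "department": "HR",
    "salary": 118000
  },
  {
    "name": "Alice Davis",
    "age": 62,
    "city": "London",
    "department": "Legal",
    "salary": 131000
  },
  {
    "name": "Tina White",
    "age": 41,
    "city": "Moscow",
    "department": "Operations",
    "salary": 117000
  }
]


Validating 5 records:
Rules: name non-empty, age > 0, salary > 0

  Row 1 (Dave Wilson): negative salary: -19546
  Row 2 (Judy White): OK
  Row 3 (Frank Anderson): OK
  Row 4 (Alice Davis): OK
  Row 5 (Tina White): OK

Total errors: 1

1 errors


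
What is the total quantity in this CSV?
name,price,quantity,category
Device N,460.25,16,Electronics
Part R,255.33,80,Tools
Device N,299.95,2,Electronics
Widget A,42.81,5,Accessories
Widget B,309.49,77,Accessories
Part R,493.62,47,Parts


Computing total quantity:
Values: [16, 80, 2, 5, 77, 47]
Sum = 227

227


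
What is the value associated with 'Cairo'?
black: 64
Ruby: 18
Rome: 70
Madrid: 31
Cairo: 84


Looking up key 'Cairo'
Value: 84

84


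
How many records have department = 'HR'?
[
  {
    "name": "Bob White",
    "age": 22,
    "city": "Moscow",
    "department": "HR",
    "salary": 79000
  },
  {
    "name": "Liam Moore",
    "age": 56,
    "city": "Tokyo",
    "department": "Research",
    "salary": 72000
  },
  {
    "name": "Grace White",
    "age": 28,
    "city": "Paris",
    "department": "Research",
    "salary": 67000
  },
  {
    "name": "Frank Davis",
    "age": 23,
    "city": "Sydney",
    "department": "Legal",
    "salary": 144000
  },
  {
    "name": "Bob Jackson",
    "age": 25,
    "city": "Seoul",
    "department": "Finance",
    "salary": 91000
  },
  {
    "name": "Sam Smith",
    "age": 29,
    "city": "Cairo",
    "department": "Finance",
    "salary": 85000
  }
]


Data: 6 records
Condition: department = 'HR'

Checking each record:
  Bob White: HR MATCH
  Liam Moore: Research
  Grace White: Research
  Frank Davis: Legal
  Bob Jackson: Finance
  Sam Smith: Finance

Count: 1

1


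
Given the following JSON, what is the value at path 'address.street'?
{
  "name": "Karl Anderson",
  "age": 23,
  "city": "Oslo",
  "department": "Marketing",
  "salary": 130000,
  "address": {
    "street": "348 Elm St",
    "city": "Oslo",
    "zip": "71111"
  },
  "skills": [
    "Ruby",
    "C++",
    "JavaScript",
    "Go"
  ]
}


Query: address.street
Path: address -> street
Value: 348 Elm St

348 Elm St


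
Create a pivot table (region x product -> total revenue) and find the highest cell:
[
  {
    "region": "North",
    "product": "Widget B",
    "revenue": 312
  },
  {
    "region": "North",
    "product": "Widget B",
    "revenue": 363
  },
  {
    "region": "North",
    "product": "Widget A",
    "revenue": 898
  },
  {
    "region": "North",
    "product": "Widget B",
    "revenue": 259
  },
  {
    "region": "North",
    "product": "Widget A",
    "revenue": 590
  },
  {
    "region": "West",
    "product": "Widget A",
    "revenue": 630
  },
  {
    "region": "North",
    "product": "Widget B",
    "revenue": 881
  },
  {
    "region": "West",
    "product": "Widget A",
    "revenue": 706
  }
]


Pivot: region (rows) x product (columns) -> total revenue

     Widget A      Widget B    
North         1488          1815  
West          1336             0  

Highest: North / Widget B = $1815

North / Widget B = $1815


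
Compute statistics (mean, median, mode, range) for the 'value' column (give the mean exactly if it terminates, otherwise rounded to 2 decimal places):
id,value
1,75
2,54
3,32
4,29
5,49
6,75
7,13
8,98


Data: [75, 54, 32, 29, 49, 75, 13, 98]
Count: 8
Sum: 425
Mean: 425/8 = 53.125
Sorted: [13, 29, 32, 49, 54, 75, 75, 98]
Median: 51.5
Mode: 75 (2 times)
Range: 98 - 13 = 85
Min: 13, Max: 98

mean=53.125, median=51.5, mode=75, range=85


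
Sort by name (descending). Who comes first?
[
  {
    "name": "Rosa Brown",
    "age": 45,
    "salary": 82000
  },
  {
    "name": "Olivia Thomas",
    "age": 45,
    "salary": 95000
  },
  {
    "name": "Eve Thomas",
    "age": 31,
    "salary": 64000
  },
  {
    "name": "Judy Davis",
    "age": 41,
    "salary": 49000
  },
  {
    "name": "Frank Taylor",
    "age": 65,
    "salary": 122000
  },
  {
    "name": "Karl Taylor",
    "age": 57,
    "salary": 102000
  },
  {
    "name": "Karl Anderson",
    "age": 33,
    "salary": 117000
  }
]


Sort by: name (descending)

Sorted order:
  1. Rosa Brown (name = Rosa Brown)
  2. Olivia Thomas (name = Olivia Thomas)
  3. Karl Taylor (name = Karl Taylor)
  4. Karl Anderson (name = Karl Anderson)
  5. Judy Davis (name = Judy Davis)
  6. Frank Taylor (name = Frank Taylor)
  7. Eve Thomas (name = Eve Thomas)

First: Rosa Brown

Rosa Brown


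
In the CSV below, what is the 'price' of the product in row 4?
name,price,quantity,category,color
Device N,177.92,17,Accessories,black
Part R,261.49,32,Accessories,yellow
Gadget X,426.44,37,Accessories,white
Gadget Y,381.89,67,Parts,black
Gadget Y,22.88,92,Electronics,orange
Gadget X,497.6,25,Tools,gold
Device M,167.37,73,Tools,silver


Query: Row 4 ('Gadget Y'), column 'price'
Value: 381.89

381.89


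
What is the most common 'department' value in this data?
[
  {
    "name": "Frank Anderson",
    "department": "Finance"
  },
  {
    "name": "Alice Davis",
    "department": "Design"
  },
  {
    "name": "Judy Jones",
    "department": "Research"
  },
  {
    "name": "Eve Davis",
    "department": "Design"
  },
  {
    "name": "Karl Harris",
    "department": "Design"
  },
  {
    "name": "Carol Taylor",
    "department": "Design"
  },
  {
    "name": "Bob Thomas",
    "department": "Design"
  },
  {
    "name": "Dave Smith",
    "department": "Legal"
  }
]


Counting 'department' values across 8 records:

  Design: 5 #####
  Finance: 1 #
  Research: 1 #
  Legal: 1 #

Most common: Design (5 times)

Design (5 times)


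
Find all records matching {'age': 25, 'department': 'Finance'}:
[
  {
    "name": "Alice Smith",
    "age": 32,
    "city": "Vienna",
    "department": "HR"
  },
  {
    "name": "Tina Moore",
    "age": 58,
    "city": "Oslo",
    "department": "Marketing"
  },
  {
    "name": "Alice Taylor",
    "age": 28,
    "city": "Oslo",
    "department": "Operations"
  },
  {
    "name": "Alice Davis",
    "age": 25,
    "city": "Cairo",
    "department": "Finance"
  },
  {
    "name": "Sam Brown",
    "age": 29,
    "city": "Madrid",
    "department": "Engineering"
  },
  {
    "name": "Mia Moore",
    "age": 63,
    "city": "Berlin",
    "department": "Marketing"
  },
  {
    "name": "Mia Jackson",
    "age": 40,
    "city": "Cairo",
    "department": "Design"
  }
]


Search criteria: {'age': 25, 'department': 'Finance'}

Checking 7 records:
  Alice Smith: {age: 32, department: HR}
  Tina Moore: {age: 58, department: Marketing}
  Alice Taylor: {age: 28, department: Operations}
  Alice Davis: {age: 25, department: Finance} <-- MATCH
  Sam Brown: {age: 29, department: Engineering}
  Mia Moore: {age: 63, department: Marketing}
  Mia Jackson: {age: 40, department: Design}

Matches: ["Alice Davis"]

["Alice Davis"]


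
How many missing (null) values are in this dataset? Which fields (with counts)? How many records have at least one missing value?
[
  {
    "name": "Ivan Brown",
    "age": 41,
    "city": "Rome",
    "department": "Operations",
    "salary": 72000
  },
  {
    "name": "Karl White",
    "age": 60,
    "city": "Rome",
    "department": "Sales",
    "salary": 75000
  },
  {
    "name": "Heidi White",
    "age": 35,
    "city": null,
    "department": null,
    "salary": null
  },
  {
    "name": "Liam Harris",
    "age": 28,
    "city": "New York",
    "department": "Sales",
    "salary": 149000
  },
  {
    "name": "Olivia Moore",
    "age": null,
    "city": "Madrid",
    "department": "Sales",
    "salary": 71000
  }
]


Checking for missing (null) values in 5 records:

  Ivan Brown: complete
  Karl White: complete
  Heidi White: city, department, salary
  Liam Harris: complete
  Olivia Moore: age

Per field:
  name: 0 missing
  age: 1 missing
  city: 1 missing
  department: 1 missing
  salary: 1 missing

Total missing values: 4
Records with any missing: 2

4 missing values (age: 1, city: 1, department: 1, salary: 1); 2 incomplete records


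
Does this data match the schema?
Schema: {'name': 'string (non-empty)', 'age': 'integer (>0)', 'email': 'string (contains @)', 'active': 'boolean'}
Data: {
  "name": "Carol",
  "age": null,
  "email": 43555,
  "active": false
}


Validating each field against schema:
  name: OK (non-empty string)
  age: FAIL (null is not an integer)
  email: FAIL (43555 is not a string)
  active: OK (boolean)

Result: INVALID (2 errors: age, email)

INVALID (2 errors: age, email)


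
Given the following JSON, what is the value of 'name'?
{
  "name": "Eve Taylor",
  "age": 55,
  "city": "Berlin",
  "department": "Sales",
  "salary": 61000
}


Looking up field 'name'
Value: Eve Taylor

Eve Taylor


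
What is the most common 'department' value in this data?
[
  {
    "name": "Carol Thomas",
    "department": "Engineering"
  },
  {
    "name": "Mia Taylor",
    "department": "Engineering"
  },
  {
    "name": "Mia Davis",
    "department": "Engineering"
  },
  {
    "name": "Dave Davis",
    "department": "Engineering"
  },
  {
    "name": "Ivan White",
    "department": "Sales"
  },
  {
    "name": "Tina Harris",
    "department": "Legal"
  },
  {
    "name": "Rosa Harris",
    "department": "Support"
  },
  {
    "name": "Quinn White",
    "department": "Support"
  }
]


Counting 'department' values across 8 records:

  Engineering: 4 ####
  Support: 2 ##
  Sales: 1 #
  Legal: 1 #

Most common: Engineering (4 times)

Engineering (4 times)


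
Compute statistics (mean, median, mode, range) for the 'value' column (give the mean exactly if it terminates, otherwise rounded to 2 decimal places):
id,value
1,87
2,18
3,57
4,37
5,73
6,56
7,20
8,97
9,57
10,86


Data: [87, 18, 57, 37, 73, 56, 20, 97, 57, 86]
Count: 10
Sum: 588
Mean: 588/10 = 58.8
Sorted: [18, 20, 37, 56, 57, 57, 73, 86, 87, 97]
Median: 57.0
Mode: 57 (2 times)
Range: 97 - 18 = 79
Min: 18, Max: 97

mean=58.8, median=57.0, mode=57, range=79


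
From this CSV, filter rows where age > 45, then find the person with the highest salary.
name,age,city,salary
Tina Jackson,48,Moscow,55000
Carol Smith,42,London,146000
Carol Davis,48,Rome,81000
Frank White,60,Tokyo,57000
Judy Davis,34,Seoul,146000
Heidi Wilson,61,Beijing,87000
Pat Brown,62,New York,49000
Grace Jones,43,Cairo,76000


Filter: age > 45
Sort by: salary (descending)

Filtered records (5):
  Heidi Wilson, age 61, salary $87000
  Carol Davis, age 48, salary $81000
  Frank White, age 60, salary $57000
  Tina Jackson, age 48, salary $55000
  Pat Brown, age 62, salary $49000

Highest salary: Heidi Wilson ($87000)

Heidi Wilson


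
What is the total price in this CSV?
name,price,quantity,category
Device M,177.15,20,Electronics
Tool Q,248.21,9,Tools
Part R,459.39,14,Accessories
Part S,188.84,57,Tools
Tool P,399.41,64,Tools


Computing total price:
Values: [177.15, 248.21, 459.39, 188.84, 399.41]
Sum = 1473.00

1473.00


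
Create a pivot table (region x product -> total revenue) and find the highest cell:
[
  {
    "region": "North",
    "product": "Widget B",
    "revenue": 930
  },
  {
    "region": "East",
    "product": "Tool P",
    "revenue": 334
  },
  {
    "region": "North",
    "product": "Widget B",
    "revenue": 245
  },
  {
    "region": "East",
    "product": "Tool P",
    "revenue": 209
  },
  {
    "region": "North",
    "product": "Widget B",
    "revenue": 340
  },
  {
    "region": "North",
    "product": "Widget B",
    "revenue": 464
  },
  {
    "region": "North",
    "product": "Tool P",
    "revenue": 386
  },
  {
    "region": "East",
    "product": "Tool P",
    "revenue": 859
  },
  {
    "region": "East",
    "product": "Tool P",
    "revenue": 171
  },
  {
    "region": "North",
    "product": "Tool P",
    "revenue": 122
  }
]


Pivot: region (rows) x product (columns) -> total revenue

     Tool P        Widget B    
East          1573             0  
North          508          1979  

Highest: North / Widget B = $1979

North / Widget B = $1979


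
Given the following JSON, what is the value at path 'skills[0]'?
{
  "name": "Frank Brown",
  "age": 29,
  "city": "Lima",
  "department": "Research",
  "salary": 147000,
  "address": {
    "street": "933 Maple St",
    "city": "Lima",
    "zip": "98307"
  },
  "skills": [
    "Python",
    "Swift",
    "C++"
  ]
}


Query: skills[0]
Path: skills -> first element
Value: Python

Python


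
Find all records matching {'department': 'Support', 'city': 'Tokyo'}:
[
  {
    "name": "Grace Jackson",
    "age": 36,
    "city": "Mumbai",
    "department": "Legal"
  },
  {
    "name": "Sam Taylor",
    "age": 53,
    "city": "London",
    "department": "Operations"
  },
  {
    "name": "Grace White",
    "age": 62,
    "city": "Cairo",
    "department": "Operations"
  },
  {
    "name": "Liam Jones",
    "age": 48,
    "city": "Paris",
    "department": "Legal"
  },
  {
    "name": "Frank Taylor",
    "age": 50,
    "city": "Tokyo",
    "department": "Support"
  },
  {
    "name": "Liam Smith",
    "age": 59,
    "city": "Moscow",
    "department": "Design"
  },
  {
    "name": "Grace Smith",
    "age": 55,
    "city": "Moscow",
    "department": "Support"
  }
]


Search criteria: {'department': 'Support', 'city': 'Tokyo'}

Checking 7 records:
  Grace Jackson: {department: Legal, city: Mumbai}
  Sam Taylor: {department: Operations, city: London}
  Grace White: {department: Operations, city: Cairo}
  Liam Jones: {department: Legal, city: Paris}
  Frank Taylor: {department: Support, city: Tokyo} <-- MATCH
  Liam Smith: {department: Design, city: Moscow}
  Grace Smith: {department: Support, city: Moscow}

Matches: ["Frank Taylor"]

["Frank Taylor"]


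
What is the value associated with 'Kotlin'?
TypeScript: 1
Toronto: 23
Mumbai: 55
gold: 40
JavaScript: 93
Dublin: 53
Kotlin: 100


Looking up key 'Kotlin'
Value: 100

100


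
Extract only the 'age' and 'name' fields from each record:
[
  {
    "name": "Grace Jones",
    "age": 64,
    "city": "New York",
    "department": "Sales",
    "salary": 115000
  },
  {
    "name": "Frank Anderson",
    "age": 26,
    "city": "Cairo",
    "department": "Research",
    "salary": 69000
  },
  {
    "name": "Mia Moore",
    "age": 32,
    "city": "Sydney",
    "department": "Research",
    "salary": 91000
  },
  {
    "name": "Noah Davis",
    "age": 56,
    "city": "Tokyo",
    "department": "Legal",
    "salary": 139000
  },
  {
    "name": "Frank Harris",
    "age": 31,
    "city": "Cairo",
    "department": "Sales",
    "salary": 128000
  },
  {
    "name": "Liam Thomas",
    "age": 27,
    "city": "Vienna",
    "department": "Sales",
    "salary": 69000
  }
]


Original: 6 records with fields: name, age, city, department, salary
Keep: ['age', 'name']
Drop: ['city', 'department', 'salary']
Result: 6 records, 2 fields each

[
  {
    "age": 64,
    "name": "Grace Jones"
  },
  {
    "age": 26,
    "name": "Frank Anderson"
  },
  {
    "age": 32,
    "name": "Mia Moore"
  },
  {
    "age": 56,
    "name": "Noah Davis"
  },
  {
    "age": 31,
    "name": "Frank Harris"
  },
  {
    "age": 27,
    "name": "Liam Thomas"
  }
]


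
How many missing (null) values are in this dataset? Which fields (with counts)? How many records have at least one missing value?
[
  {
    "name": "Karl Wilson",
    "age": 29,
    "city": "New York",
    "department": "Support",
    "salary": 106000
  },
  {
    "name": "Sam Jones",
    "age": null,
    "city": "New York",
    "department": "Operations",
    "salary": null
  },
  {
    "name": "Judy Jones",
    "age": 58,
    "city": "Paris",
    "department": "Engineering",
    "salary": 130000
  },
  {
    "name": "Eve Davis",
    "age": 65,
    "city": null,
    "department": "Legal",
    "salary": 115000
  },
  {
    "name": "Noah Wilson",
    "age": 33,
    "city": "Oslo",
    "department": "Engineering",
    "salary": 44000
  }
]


Checking for missing (null) values in 5 records:

  Karl Wilson: complete
  Sam Jones: age, salary
  Judy Jones: complete
  Eve Davis: city
  Noah Wilson: complete

Per field:
  name: 0 missing
  age: 1 missing
  city: 1 missing
  department: 0 missing
  salary: 1 missing

Total missing values: 3
Records with any missing: 2

3 missing values (age: 1, city: 1, salary: 1); 2 incomplete records


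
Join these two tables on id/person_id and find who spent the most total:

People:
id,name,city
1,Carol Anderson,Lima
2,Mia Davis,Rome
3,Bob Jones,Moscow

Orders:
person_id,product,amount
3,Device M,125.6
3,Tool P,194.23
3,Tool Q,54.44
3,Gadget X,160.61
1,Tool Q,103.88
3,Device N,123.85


Join on: people.id = orders.person_id

Joined rows:
  Bob Jones (Moscow) bought Device M for $125.6
  Bob Jones (Moscow) bought Tool P for $194.23
  Bob Jones (Moscow) bought Tool Q for $54.44
  Bob Jones (Moscow) bought Gadget X for $160.61
  Carol Anderson (Lima) bought Tool Q for $103.88
  Bob Jones (Moscow) bought Device N for $123.85

Total per person:
  Bob Jones: $658.73
  Carol Anderson: $103.88

Top spender: Bob Jones ($658.73)

Bob Jones ($658.73)


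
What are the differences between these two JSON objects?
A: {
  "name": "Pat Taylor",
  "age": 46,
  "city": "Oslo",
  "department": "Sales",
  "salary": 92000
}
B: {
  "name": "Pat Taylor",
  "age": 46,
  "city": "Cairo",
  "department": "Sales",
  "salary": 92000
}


Comparing each field (in key order):
  name: same
  age: same
  city: DIFFERENT
  department: same
  salary: same
Differences:
  city: Oslo -> Cairo

1 field(s) changed

1 change: city


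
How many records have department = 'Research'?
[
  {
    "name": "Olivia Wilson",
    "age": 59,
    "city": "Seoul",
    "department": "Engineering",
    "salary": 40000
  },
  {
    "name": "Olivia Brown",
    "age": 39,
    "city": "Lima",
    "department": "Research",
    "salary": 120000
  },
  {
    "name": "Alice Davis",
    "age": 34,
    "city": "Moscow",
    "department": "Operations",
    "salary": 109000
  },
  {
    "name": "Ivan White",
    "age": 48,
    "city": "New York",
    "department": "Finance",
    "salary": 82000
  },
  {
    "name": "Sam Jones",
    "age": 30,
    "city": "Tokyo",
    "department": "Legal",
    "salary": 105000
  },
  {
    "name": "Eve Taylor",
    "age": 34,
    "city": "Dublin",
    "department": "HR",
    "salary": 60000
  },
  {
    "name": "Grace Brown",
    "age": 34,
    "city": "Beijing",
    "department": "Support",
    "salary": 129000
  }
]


Data: 7 records
Condition: department = 'Research'

Checking each record:
  Olivia Wilson: Engineering
  Olivia Brown: Research MATCH
  Alice Davis: Operations
  Ivan White: Finance
  Sam Jones: Legal
  Eve Taylor: HR
  Grace Brown: Support

Count: 1

1


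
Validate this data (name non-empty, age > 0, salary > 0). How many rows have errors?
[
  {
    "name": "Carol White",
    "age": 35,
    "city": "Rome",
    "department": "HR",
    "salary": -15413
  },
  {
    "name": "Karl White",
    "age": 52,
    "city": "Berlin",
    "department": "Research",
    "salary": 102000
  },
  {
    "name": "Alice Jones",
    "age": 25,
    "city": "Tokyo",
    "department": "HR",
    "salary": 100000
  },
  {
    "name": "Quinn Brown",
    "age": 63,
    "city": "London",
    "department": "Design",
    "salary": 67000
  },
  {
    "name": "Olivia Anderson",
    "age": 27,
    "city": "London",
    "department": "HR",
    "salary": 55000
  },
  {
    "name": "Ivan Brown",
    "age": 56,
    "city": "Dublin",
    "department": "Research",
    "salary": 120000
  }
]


Validating 6 records:
Rules: name non-empty, age > 0, salary > 0

  Row 1 (Carol White): negative salary: -15413
  Row 2 (Karl White): OK
  Row 3 (Alice Jones): OK
  Row 4 (Quinn Brown): OK
  Row 5 (Olivia Anderson): OK
  Row 6 (Ivan Brown): OK

Total errors: 1

1 errors


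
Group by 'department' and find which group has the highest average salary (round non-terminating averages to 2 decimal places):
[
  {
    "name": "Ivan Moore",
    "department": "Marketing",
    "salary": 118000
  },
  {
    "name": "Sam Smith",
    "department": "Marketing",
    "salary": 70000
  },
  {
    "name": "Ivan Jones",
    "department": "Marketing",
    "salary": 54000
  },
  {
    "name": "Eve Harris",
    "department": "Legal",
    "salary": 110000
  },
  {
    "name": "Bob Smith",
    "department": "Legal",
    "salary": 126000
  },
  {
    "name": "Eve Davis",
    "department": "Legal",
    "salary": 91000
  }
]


Group by: department

Groups:
  Legal: 3 people, avg salary = 327000/3 = $109000
  Marketing: 3 people, avg salary = 242000/3 ≈ $80666.67

Highest average salary: Legal ($109000)

Legal ($109000)


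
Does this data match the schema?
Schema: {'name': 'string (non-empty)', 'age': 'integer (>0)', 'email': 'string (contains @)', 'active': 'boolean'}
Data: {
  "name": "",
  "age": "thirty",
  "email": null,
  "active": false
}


Validating each field against schema:
  name: FAIL ("" is an empty string)
  age: FAIL ("thirty" is not an integer)
  email: FAIL (null is not a string)
  active: OK (boolean)

Result: INVALID (3 errors: name, age, email)

INVALID (3 errors: name, age, email)


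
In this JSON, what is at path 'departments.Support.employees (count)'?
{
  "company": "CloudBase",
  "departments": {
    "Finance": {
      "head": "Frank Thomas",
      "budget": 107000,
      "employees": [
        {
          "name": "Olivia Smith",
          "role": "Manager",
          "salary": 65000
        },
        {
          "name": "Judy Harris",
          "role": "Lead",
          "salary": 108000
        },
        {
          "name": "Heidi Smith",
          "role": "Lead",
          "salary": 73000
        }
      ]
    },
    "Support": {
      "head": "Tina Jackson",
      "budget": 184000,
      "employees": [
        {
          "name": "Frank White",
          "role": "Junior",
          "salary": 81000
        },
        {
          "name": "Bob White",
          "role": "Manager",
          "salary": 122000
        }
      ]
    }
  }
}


Path: departments.Support.employees (count)

Navigate:
  -> departments
  -> Support
  -> employees (array, length 2)

2


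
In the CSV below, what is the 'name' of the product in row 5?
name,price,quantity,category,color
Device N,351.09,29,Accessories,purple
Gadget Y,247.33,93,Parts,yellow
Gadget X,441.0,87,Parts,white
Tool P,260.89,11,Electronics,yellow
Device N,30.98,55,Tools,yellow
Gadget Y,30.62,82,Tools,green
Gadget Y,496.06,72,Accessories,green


Query: Row 5 ('Device N'), column 'name'
Value: Device N

Device N


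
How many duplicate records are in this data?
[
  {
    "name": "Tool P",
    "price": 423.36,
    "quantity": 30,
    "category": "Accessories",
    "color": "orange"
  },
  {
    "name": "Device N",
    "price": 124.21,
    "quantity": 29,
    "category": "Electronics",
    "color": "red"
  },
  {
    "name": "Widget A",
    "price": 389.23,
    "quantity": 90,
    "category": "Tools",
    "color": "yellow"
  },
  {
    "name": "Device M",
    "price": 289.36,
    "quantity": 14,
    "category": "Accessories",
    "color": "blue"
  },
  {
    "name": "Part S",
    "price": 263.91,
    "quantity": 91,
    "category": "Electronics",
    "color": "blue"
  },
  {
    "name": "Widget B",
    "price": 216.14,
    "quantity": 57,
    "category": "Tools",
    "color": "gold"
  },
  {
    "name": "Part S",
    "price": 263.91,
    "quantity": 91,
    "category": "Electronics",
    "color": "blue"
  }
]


Checking 7 records for duplicates:

  Row 1: Tool P ($423.36, qty 30)
  Row 2: Device N ($124.21, qty 29)
  Row 3: Widget A ($389.23, qty 90)
  Row 4: Device M ($289.36, qty 14)
  Row 5: Part S ($263.91, qty 91)
  Row 6: Widget B ($216.14, qty 57)
  Row 7: Part S ($263.91, qty 91) <-- DUPLICATE

Duplicates found: 1
Unique records: 6

1 duplicates, 6 unique


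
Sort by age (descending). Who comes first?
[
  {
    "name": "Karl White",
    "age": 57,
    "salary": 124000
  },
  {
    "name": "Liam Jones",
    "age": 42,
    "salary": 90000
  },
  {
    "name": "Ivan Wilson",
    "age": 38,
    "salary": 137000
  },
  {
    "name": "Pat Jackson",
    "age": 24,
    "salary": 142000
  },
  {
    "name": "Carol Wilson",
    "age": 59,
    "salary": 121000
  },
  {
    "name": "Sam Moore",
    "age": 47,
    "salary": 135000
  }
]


Sort by: age (descending)

Sorted order:
  1. Carol Wilson (age = 59)
  2. Karl White (age = 57)
  3. Sam Moore (age = 47)
  4. Liam Jones (age = 42)
  5. Ivan Wilson (age = 38)
  6. Pat Jackson (age = 24)

First: Carol Wilson

Carol Wilson


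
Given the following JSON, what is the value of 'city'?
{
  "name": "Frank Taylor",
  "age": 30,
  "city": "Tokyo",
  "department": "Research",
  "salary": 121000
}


Looking up field 'city'
Value: Tokyo

Tokyo


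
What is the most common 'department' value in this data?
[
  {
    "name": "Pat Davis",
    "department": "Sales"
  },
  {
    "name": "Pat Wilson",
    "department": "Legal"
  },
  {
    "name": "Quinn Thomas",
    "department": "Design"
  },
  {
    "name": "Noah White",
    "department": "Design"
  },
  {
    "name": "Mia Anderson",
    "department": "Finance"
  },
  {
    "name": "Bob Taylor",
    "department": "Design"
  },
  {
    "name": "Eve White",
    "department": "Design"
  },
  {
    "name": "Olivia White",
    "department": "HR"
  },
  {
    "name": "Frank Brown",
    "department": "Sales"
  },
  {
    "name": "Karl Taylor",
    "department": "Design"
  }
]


Counting 'department' values across 10 records:

  Design: 5 #####
  Sales: 2 ##
  Legal: 1 #
  Finance: 1 #
  HR: 1 #

Most common: Design (5 times)

Design (5 times)


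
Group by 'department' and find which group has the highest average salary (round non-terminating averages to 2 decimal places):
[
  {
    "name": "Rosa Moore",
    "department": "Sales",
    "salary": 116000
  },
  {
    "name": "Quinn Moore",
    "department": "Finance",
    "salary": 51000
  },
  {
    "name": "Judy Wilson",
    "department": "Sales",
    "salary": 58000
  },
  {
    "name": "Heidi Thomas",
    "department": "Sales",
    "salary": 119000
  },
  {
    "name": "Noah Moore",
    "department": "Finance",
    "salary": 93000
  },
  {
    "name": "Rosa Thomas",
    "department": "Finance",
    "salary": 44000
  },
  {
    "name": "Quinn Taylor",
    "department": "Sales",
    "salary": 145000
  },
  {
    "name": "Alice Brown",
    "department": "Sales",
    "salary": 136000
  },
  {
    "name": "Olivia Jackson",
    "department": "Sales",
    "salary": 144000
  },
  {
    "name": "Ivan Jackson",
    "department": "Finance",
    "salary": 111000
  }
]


Group by: department

Groups:
  Finance: 4 people, avg salary = 299000/4 = $74750
  Sales: 6 people, avg salary = 718000/6 ≈ $119666.67

Highest average salary: Sales (≈$119666.67)

Sales (≈$119666.67)
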